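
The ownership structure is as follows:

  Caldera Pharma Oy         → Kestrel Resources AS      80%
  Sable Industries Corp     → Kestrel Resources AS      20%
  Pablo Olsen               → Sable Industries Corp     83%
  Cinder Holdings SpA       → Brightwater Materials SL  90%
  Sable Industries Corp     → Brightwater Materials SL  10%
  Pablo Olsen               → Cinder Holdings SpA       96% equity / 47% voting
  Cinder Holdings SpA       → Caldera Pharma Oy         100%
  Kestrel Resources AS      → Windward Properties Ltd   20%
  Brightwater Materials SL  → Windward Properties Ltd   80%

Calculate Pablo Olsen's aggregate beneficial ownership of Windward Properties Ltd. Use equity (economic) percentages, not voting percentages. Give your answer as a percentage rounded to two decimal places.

Pablo reaches Windward along 4 paths.
Via Cinder → Brightwater: 96% × 90% × 80% = 69.12%.
Via Sable → Brightwater: 83% × 10% × 80% = 6.64%.
Via Cinder → Caldera → Kestrel: 96% × 100% × 80% × 20% = 15.36%.
Via Sable → Kestrel: 83% × 20% × 20% = 3.32%.
Total: 69.12% + 6.64% + 15.36% + 3.32% = 94.44%.

94.44%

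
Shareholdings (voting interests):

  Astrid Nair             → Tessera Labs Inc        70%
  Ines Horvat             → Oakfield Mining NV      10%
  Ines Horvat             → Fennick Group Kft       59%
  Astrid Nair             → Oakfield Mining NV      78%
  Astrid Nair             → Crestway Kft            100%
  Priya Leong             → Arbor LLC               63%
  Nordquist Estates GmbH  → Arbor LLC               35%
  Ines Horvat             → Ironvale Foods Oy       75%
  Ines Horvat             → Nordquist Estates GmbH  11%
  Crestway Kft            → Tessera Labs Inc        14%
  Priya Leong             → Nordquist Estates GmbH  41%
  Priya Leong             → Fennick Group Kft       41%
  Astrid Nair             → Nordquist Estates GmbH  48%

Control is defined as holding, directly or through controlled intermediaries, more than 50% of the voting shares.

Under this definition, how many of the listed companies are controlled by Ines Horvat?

Ines holds 59% of Fennick, so Ines controls Fennick.
Ines holds 75% of Ironvale, so Ines controls Ironvale.
No other company's threshold is met.
Ines controls 2 companies.

2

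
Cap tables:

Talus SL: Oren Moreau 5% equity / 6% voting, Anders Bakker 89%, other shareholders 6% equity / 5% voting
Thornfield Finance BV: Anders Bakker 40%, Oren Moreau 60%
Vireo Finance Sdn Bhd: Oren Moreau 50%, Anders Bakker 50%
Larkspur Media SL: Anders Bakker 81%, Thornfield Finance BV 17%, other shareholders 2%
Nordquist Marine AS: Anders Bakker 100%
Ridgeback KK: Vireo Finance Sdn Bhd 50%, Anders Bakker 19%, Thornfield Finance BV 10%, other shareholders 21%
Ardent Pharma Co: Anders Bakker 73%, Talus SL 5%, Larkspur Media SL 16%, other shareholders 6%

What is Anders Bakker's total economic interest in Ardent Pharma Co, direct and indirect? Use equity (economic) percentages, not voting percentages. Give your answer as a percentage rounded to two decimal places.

Anders reaches Ardent along 4 paths.
Direct stake: 73% = 73%.
Via Talus: 89% × 5% = 4.45%.
Via Larkspur: 81% × 16% = 12.96%.
Via Thornfield → Larkspur: 40% × 17% × 16% = 1.088%.
Total: 73% + 4.45% + 12.96% + 1.088% = 91.498%.
Rounded: 91.50%.

91.50%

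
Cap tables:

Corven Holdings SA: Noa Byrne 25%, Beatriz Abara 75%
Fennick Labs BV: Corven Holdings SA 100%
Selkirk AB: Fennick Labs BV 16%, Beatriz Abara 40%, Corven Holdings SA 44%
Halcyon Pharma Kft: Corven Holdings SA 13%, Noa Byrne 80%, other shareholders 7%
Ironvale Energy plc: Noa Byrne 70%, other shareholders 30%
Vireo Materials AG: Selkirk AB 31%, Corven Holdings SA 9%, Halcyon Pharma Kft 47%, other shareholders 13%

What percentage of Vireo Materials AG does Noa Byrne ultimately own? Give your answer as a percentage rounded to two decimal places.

Noa reaches Vireo along 5 paths.
Via Corven → Fennick → Selkirk: 25% × 100% × 16% × 31% = 1.24%.
Via Corven → Selkirk: 25% × 44% × 31% = 3.41%.
Via Corven: 25% × 9% = 2.25%.
Via Corven → Halcyon: 25% × 13% × 47% = 1.5275%.
Via Halcyon: 80% × 47% = 37.6%.
Total: 1.24% + 3.41% + 2.25% + 1.5275% + 37.6% = 46.0275%.
Rounded: 46.03%.

46.03%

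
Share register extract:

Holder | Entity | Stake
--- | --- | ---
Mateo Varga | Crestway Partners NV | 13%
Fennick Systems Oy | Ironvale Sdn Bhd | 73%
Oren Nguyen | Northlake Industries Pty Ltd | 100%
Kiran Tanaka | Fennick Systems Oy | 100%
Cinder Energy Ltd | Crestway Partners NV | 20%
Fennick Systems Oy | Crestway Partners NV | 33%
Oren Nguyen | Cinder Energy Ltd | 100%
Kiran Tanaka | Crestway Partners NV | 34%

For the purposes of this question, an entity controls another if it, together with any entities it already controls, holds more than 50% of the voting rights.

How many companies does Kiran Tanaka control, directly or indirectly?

3

Kiran holds 100% of Fennick, so Kiran controls Fennick.
Kiran and Fennick together hold 34% + 33% = 67% of Crestway, so Kiran controls Crestway.
Fennick holds 73% of Ironvale, so Kiran controls Ironvale.
No other company's threshold is met.
Kiran controls 3 companies.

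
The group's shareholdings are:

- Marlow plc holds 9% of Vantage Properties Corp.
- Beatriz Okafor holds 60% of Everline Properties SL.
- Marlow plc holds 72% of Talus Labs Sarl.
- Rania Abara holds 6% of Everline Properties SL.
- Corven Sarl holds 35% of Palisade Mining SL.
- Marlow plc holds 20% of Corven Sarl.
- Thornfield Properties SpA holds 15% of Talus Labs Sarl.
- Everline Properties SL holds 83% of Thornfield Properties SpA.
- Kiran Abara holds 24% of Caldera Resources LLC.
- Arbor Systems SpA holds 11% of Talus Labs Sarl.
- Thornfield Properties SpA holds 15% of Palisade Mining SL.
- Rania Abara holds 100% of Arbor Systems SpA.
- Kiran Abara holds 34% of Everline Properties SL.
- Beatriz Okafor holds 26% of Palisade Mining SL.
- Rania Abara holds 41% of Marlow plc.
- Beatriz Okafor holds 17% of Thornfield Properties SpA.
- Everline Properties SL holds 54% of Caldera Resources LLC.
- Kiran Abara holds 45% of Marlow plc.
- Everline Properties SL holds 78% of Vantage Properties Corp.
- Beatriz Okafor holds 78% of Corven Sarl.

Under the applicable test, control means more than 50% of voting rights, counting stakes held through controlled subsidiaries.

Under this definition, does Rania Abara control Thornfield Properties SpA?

No

Rania holds 100% of Arbor, so Rania controls Arbor.
Neither Rania nor any entity Rania controls holds any voting interest in Thornfield.
So Rania does not control Thornfield.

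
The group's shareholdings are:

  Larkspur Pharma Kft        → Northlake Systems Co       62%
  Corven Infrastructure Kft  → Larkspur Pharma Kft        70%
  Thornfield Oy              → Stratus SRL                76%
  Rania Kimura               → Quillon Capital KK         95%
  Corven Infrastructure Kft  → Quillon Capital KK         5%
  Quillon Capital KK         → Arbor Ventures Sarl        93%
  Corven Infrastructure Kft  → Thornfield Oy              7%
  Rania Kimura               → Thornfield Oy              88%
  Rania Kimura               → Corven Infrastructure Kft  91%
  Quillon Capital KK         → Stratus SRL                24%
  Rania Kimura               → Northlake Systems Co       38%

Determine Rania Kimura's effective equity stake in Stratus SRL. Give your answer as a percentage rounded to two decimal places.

95.61%

Rania reaches Stratus along 4 paths.
Via Corven → Quillon: 91% × 5% × 24% = 1.092%.
Via Quillon: 95% × 24% = 22.8%.
Via Corven → Thornfield: 91% × 7% × 76% = 4.8412%.
Via Thornfield: 88% × 76% = 66.88%.
Total: 1.092% + 22.8% + 4.8412% + 66.88% = 95.6132%.
Rounded: 95.61%.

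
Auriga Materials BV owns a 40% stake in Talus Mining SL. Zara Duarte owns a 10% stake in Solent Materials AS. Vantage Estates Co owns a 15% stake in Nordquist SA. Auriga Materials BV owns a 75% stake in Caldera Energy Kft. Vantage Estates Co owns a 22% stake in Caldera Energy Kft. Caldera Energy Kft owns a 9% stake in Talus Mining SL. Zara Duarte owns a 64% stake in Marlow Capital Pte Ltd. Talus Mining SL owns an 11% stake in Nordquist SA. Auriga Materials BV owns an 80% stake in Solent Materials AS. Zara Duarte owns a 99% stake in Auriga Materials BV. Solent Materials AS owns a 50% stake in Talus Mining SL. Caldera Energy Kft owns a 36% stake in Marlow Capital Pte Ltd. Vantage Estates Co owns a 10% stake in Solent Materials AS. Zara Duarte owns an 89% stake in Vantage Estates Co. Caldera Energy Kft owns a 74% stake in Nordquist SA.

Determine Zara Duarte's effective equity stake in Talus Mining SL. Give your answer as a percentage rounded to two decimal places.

97.09%

Zara reaches Talus along 6 paths.
Via Auriga → Caldera: 99% × 75% × 9% = 6.6825%.
Via Vantage → Caldera: 89% × 22% × 9% = 1.7622%.
Via Auriga: 99% × 40% = 39.6%.
Via Vantage → Solent: 89% × 10% × 50% = 4.45%.
Via Auriga → Solent: 99% × 80% × 50% = 39.6%.
Via Solent: 10% × 50% = 5%.
Total: 6.6825% + 1.7622% + 39.6% + 4.45% + 39.6% + 5% = 97.0947%.
Rounded: 97.09%.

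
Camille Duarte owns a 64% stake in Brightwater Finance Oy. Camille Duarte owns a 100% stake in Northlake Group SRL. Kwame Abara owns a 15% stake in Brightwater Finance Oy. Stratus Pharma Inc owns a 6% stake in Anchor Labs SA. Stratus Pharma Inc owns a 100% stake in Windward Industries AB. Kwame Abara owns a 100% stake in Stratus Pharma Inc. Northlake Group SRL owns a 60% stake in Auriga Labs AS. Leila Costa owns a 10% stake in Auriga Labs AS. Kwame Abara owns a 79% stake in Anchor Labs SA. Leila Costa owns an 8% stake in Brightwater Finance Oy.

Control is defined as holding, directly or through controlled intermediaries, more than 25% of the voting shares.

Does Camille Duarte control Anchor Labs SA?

No

Camille holds 100% of Northlake, so Camille controls Northlake.
Northlake holds 60% of Auriga, so Camille controls Auriga.
Camille holds 64% of Brightwater, so Camille controls Brightwater.
Neither Camille nor any entity Camille controls holds any voting interest in Anchor.
So Camille does not control Anchor.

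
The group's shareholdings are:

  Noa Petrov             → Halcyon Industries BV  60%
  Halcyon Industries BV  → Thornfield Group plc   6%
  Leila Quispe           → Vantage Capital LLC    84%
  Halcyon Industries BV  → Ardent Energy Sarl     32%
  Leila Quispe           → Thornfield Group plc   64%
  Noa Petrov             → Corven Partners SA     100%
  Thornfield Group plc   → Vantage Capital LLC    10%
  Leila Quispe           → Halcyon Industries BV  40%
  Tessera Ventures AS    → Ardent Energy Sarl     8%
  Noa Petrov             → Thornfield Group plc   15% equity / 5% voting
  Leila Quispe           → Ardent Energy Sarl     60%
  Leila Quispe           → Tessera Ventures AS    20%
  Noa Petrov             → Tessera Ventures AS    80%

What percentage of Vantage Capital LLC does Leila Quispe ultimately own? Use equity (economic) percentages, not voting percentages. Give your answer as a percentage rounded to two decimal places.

90.64%

Leila reaches Vantage along 3 paths.
Direct stake: 84% = 84%.
Via Thornfield: 64% × 10% = 6.4%.
Via Halcyon → Thornfield: 40% × 6% × 10% = 0.24%.
Total: 84% + 6.4% + 0.24% = 90.64%.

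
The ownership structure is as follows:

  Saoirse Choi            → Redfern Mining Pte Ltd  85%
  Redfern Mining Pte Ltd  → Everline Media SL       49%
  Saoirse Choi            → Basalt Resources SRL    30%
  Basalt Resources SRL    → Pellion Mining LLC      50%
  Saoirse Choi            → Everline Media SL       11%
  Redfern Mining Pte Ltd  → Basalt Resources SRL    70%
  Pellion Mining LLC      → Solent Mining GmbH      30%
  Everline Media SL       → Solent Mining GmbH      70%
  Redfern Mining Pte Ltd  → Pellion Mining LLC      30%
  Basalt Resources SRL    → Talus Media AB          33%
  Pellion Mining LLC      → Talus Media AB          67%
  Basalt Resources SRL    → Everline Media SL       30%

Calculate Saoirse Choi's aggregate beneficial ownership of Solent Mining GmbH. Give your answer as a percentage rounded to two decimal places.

76.73%

Saoirse reaches Solent along 7 paths.
Via Redfern → Pellion: 85% × 30% × 30% = 7.65%.
Via Basalt → Pellion: 30% × 50% × 30% = 4.5%.
Via Redfern → Basalt → Pellion: 85% × 70% × 50% × 30% = 8.925%.
Via Redfern → Everline: 85% × 49% × 70% = 29.155%.
Via Basalt → Everline: 30% × 30% × 70% = 6.3%.
Via Redfern → Basalt → Everline: 85% × 70% × 30% × 70% = 12.495%.
Via Everline: 11% × 70% = 7.7%.
Total: 7.65% + 4.5% + 8.925% + 29.155% + 6.3% + 12.495% + 7.7% = 76.725%.
Rounded: 76.73%.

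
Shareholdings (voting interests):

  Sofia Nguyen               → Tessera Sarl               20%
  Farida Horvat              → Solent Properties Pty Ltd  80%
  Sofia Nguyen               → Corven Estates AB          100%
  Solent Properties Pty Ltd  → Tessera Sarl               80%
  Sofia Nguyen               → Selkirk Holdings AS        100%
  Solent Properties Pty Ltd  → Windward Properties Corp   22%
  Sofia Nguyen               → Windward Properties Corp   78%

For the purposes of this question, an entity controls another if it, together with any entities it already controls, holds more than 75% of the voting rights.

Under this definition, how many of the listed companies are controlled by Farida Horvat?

Farida holds 80% of Solent, so Farida controls Solent.
Solent holds 80% of Tessera, so Farida controls Tessera.
No other company's threshold is met.
Farida controls 2 companies.

2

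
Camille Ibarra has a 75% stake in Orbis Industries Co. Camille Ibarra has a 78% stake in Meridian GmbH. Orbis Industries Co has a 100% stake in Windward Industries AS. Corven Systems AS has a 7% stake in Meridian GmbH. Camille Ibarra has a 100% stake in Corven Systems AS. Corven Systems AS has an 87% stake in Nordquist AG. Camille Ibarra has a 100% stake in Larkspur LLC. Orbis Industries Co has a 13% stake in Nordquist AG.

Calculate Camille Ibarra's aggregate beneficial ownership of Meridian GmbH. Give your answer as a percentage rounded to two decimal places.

85.00%

Camille reaches Meridian along 2 paths.
Direct stake: 78% = 78%.
Via Corven: 100% × 7% = 7%.
Total: 78% + 7% = 85%.
Rounded: 85.00%.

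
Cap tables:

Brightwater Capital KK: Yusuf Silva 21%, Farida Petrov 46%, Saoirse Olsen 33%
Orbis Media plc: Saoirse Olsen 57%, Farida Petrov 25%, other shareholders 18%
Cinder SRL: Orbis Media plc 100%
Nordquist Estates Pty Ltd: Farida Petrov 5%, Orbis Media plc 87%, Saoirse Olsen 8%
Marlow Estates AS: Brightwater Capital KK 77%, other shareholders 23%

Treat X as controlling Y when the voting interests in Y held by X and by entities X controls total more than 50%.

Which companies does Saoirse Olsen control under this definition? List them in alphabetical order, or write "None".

Cinder SRL, Nordquist Estates Pty Ltd, Orbis Media plc

Saoirse holds 57% of Orbis, so Saoirse controls Orbis.
Orbis holds 100% of Cinder, so Saoirse controls Cinder.
Orbis and Saoirse together hold 87% + 8% = 95% of Nordquist, so Saoirse controls Nordquist.
No other company's threshold is met.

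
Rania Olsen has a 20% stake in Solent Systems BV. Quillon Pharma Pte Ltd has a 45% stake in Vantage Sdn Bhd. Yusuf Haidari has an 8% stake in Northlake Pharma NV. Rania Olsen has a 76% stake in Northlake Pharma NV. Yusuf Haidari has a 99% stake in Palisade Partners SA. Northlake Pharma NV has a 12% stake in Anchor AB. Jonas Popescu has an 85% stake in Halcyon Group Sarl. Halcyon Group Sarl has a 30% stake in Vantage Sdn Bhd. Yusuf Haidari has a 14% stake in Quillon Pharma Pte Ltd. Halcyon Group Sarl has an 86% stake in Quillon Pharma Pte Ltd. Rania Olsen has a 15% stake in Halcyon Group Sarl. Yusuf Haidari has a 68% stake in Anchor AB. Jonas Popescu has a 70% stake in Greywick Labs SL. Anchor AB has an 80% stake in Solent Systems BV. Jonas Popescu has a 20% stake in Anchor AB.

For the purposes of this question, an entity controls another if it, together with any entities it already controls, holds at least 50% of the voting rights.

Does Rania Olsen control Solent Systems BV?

Rania holds 76% of Northlake, so Rania controls Northlake.
In Solent, Rania's side holds only 20%, not ≥ 50%.
So Rania does not control Solent.

No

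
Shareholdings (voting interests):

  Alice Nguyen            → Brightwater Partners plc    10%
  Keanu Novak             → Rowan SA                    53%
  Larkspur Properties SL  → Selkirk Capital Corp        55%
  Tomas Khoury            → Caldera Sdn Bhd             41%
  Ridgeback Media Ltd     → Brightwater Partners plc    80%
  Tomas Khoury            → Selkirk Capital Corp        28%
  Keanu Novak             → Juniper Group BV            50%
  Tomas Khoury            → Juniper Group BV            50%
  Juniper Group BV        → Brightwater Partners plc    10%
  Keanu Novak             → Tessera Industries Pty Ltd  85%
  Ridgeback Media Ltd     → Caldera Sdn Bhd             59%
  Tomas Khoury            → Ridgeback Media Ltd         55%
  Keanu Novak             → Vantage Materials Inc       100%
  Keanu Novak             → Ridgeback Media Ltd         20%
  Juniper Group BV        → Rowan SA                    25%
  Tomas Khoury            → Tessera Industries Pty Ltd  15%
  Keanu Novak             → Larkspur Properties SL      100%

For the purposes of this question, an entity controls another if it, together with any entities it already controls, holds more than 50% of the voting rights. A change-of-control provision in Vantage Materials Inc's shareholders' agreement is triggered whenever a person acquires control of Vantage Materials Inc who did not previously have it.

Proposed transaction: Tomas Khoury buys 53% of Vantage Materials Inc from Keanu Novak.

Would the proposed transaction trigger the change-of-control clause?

Yes

The purchase adds only to Tomas's holdings (Keanu's stake shrinks), so Tomas is the only person who could newly come to control Vantage.
Tomas holds 55% of Ridgeback, so Tomas controls Ridgeback.
Ridgeback and Tomas together hold 59% + 41% = 100% of Caldera, so Tomas controls Caldera.
Ridgeback holds 80% of Brightwater, so Tomas controls Brightwater.
Neither Tomas nor any entity Tomas controls holds any voting interest in Vantage.
So before the transaction, Tomas does not control Vantage.
After the purchase, Tomas holds 53% of Vantage directly, and Keanu's stake falls to 47%.
Tomas holds 53% of Vantage, so Tomas controls Vantage.
Tomas did not control Vantage before and does after, so the clause is triggered.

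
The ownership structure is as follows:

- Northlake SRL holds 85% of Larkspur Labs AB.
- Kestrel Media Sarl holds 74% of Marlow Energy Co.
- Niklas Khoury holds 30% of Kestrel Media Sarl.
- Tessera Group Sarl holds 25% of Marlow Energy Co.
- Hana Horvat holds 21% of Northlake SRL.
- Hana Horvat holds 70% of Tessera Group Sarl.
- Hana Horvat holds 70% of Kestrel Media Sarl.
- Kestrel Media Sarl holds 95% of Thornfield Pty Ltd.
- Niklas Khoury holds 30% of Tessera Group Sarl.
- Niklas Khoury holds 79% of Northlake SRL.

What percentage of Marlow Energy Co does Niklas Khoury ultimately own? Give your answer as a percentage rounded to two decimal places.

29.70%

Niklas reaches Marlow along 2 paths.
Via Kestrel: 30% × 74% = 22.2%.
Via Tessera: 30% × 25% = 7.5%.
Total: 22.2% + 7.5% = 29.7%.
Rounded: 29.70%.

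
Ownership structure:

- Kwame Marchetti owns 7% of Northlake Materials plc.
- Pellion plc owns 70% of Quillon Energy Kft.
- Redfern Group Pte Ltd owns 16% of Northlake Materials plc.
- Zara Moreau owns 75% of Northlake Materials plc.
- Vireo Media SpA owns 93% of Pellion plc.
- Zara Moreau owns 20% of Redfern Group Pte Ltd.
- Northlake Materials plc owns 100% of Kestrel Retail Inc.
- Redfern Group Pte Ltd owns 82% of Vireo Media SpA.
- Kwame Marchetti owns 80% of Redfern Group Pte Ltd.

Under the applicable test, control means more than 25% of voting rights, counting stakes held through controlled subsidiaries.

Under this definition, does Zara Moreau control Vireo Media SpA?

No

Zara holds 75% of Northlake, so Zara controls Northlake.
Northlake holds 100% of Kestrel, so Zara controls Kestrel.
Neither Zara nor any entity Zara controls holds any voting interest in Vireo.
So Zara does not control Vireo.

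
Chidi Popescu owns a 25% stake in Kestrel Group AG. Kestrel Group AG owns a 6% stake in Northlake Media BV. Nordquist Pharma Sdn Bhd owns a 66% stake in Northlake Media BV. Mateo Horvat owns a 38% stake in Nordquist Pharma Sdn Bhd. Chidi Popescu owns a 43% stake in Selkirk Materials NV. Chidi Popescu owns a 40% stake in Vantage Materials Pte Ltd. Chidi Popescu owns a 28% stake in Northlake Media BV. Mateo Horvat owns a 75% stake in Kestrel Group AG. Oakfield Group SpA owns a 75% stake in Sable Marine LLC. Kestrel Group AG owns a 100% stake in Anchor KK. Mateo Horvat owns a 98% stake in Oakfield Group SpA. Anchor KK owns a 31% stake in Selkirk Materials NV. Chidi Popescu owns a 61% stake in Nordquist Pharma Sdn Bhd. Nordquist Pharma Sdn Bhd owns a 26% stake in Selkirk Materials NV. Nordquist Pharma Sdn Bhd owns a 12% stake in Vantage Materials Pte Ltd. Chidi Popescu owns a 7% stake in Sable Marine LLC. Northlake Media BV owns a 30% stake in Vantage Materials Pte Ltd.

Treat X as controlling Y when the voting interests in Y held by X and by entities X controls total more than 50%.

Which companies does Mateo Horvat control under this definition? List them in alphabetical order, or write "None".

Mateo holds 75% of Kestrel, so Mateo controls Kestrel.
Kestrel holds 100% of Anchor, so Mateo controls Anchor.
Mateo holds 98% of Oakfield, so Mateo controls Oakfield.
Oakfield holds 75% of Sable, so Mateo controls Sable.
No other company's threshold is met.

Anchor KK, Kestrel Group AG, Oakfield Group SpA, Sable Marine LLC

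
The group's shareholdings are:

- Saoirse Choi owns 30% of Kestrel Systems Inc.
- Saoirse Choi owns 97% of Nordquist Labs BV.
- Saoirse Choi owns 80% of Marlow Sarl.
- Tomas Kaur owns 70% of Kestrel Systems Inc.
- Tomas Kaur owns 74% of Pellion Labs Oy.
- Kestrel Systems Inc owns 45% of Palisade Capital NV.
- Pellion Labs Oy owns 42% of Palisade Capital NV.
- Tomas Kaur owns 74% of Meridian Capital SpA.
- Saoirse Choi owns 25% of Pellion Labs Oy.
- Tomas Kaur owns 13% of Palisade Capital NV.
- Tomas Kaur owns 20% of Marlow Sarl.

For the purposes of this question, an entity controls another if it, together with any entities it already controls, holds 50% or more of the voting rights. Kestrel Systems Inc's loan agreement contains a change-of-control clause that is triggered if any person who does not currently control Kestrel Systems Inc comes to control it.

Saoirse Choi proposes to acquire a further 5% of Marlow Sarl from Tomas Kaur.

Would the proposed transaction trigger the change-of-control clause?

No

The purchase adds only to Saoirse's holdings (Tomas's stake shrinks), so Saoirse is the only person who could newly come to control Kestrel.
Saoirse holds 80% of Marlow, so Saoirse controls Marlow.
Saoirse holds 97% of Nordquist, so Saoirse controls Nordquist.
In Kestrel, Saoirse's side holds only 30%, not ≥ 50%.
So before the transaction, Saoirse does not control Kestrel.
After the purchase, Saoirse's direct stake in Marlow rises to 80% + 5% = 85%, and Tomas's stake falls to 15%.
Saoirse holds 85% of Marlow, so Saoirse controls Marlow.
After the transaction, Saoirse's side holds 30% of Kestrel, not ≥ 50%, so Saoirse still does not control Kestrel.
No new person acquires control, so the clause is not triggered.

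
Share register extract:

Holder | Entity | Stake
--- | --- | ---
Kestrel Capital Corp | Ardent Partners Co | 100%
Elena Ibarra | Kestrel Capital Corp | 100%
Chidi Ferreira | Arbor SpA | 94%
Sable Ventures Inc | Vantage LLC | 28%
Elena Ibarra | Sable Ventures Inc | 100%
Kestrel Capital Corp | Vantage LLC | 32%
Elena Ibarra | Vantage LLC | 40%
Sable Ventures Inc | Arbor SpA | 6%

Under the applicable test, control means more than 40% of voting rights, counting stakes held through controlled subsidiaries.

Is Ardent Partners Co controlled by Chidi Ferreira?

No

Chidi holds 94% of Arbor, so Chidi controls Arbor.
Neither Chidi nor any entity Chidi controls holds any voting interest in Ardent.
So Chidi does not control Ardent.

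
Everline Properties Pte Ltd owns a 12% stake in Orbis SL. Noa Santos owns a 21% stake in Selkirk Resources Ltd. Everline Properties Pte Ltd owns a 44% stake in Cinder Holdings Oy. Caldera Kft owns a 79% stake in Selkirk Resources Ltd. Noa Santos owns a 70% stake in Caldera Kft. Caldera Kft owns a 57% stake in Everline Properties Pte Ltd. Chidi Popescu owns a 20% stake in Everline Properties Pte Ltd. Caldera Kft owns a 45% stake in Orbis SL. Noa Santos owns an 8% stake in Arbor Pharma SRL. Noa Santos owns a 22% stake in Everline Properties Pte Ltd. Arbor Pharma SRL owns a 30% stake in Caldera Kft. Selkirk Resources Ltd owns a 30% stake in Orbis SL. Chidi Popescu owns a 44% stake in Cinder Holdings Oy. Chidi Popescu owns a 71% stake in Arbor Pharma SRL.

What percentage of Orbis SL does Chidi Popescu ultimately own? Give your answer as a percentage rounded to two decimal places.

18.49%

Chidi reaches Orbis along 4 paths.
Via Everline: 20% × 12% = 2.4%.
Via Arbor → Caldera → Everline: 71% × 30% × 57% × 12% = 1.45692%.
Via Arbor → Caldera: 71% × 30% × 45% = 9.585%.
Via Arbor → Caldera → Selkirk: 71% × 30% × 79% × 30% = 5.0481%.
Total: 2.4% + 1.45692% + 9.585% + 5.0481% = 18.49002%.
Rounded: 18.49%.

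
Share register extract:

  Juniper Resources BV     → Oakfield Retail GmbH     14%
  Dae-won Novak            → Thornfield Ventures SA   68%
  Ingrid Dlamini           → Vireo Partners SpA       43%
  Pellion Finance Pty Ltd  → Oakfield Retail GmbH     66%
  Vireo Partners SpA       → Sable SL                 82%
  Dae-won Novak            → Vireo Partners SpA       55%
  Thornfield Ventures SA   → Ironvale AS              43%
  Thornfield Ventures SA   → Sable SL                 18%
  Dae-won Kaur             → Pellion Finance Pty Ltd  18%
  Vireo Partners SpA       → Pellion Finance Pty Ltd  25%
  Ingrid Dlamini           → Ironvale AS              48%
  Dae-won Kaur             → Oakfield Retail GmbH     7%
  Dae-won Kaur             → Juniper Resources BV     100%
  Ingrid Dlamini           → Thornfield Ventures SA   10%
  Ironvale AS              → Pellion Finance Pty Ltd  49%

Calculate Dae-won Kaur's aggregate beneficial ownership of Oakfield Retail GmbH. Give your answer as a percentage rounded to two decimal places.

32.88%

Dae-won Kaur reaches Oakfield along 3 paths.
Via Juniper: 100% × 14% = 14%.
Via Pellion: 18% × 66% = 11.88%.
Direct stake: 7% = 7%.
Total: 14% + 11.88% + 7% = 32.88%.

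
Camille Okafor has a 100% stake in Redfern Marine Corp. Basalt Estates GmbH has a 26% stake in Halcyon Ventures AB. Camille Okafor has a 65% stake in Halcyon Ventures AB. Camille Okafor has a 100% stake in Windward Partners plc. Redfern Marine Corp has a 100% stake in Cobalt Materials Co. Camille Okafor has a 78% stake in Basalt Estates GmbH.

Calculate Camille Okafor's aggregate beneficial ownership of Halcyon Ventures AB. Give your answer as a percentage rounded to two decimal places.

85.28%

Camille reaches Halcyon along 2 paths.
Via Basalt: 78% × 26% = 20.28%.
Direct stake: 65% = 65%.
Total: 20.28% + 65% = 85.28%.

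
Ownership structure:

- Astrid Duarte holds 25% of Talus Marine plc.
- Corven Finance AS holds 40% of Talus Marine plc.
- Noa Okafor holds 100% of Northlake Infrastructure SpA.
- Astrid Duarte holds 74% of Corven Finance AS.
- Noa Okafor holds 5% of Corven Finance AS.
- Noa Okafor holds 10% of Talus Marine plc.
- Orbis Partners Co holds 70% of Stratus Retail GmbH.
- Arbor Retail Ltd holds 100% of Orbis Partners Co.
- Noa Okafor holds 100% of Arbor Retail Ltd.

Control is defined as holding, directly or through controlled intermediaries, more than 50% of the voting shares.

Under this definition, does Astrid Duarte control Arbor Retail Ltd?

No

Astrid holds 74% of Corven, so Astrid controls Corven.
Astrid and Corven together hold 25% + 40% = 65% of Talus, so Astrid controls Talus.
Neither Astrid nor any entity Astrid controls holds any voting interest in Arbor.
So Astrid does not control Arbor.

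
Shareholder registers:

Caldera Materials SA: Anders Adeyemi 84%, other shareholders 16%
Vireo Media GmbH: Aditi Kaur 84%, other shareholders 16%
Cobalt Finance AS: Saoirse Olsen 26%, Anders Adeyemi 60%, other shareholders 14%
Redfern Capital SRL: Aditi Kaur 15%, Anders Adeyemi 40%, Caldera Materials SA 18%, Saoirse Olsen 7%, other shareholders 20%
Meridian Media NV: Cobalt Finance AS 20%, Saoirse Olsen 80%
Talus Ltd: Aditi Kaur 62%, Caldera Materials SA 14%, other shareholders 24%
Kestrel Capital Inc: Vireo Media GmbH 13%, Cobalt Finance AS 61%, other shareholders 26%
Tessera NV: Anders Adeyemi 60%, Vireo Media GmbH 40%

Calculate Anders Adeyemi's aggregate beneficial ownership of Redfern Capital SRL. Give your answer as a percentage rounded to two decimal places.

Anders reaches Redfern along 2 paths.
Direct stake: 40% = 40%.
Via Caldera: 84% × 18% = 15.12%.
Total: 40% + 15.12% = 55.12%.

55.12%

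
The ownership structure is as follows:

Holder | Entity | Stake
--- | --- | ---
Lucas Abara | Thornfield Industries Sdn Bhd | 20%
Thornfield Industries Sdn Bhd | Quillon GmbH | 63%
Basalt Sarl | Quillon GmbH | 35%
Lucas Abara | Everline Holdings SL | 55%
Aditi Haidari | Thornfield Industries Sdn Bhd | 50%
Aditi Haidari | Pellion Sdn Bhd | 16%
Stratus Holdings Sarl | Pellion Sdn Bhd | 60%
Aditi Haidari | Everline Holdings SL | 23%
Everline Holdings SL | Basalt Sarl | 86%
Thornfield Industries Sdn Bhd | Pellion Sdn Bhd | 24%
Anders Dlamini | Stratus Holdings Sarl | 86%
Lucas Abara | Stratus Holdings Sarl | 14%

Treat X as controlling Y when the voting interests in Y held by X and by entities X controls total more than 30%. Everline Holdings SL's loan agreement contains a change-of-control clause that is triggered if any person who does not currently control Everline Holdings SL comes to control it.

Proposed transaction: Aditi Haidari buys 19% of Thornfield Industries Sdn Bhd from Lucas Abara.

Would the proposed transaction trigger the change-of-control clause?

No

The purchase adds only to Aditi's holdings (Lucas's stake shrinks), so Aditi is the only person who could newly come to control Everline.
Aditi holds 50% of Thornfield, so Aditi controls Thornfield.
Thornfield and Aditi together hold 24% + 16% = 40% of Pellion, so Aditi controls Pellion.
Thornfield holds 63% of Quillon, so Aditi controls Quillon.
In Everline, Aditi's side holds only 23%, not > 30%.
So before the transaction, Aditi does not control Everline.
After the purchase, Aditi's direct stake in Thornfield rises to 50% + 19% = 69%, and Lucas's stake falls to 1%.
Aditi holds 69% of Thornfield, so Aditi controls Thornfield.
After the transaction, Aditi's side holds 23% of Everline, not > 30%, so Aditi still does not control Everline.
No new person acquires control, so the clause is not triggered.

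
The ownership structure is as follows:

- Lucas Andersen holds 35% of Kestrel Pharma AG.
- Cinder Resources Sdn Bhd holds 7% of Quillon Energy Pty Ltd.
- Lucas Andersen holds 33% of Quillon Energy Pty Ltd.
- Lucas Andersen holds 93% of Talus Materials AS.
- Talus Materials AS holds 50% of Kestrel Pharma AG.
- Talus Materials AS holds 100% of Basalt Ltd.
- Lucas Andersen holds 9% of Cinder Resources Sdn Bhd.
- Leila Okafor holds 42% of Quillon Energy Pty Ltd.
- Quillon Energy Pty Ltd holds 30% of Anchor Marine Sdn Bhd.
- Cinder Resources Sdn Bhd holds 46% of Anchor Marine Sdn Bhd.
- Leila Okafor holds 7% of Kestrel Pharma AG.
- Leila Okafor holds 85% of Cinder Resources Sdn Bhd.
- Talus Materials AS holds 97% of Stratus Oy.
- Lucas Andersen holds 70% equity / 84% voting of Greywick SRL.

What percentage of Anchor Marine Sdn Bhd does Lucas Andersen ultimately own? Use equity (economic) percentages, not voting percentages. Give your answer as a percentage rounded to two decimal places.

14.23%

Lucas reaches Anchor along 3 paths.
Via Cinder: 9% × 46% = 4.14%.
Via Quillon: 33% × 30% = 9.9%.
Via Cinder → Quillon: 9% × 7% × 30% = 0.189%.
Total: 4.14% + 9.9% + 0.189% = 14.229%.
Rounded: 14.23%.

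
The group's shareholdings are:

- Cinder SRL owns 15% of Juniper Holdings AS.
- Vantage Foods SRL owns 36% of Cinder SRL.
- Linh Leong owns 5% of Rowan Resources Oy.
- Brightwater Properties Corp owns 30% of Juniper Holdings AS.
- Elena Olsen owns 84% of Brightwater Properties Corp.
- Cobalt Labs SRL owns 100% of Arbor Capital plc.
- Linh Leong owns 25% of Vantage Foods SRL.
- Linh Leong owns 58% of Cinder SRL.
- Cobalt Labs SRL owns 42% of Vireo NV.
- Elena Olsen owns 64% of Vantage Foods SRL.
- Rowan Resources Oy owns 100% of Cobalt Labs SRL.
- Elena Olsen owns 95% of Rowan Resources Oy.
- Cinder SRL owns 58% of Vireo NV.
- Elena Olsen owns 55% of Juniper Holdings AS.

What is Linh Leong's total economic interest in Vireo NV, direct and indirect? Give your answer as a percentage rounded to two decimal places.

40.96%

Linh reaches Vireo along 3 paths.
Via Cinder: 58% × 58% = 33.64%.
Via Vantage → Cinder: 25% × 36% × 58% = 5.22%.
Via Rowan → Cobalt: 5% × 100% × 42% = 2.1%.
Total: 33.64% + 5.22% + 2.1% = 40.96%.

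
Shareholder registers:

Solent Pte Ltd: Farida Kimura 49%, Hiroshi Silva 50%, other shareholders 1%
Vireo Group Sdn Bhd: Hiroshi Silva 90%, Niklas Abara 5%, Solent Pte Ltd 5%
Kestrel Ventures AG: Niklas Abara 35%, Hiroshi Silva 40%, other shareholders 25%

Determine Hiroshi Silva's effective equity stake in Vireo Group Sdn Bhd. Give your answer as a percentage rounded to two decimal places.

Hiroshi reaches Vireo along 2 paths.
Direct stake: 90% = 90%.
Via Solent: 50% × 5% = 2.5%.
Total: 90% + 2.5% = 92.5%.
Rounded: 92.50%.

92.50%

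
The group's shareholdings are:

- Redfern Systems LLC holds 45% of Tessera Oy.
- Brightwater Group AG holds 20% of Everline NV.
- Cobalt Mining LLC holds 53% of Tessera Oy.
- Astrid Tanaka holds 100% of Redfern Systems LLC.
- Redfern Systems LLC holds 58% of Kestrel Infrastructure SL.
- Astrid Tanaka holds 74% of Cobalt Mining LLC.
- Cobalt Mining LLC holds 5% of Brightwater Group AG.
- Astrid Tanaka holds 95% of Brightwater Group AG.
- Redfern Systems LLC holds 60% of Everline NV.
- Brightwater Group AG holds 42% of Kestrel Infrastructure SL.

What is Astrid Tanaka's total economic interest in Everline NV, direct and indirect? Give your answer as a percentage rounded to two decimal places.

79.74%

Astrid reaches Everline along 3 paths.
Via Brightwater: 95% × 20% = 19%.
Via Cobalt → Brightwater: 74% × 5% × 20% = 0.74%.
Via Redfern: 100% × 60% = 60%.
Total: 19% + 0.74% + 60% = 79.74%.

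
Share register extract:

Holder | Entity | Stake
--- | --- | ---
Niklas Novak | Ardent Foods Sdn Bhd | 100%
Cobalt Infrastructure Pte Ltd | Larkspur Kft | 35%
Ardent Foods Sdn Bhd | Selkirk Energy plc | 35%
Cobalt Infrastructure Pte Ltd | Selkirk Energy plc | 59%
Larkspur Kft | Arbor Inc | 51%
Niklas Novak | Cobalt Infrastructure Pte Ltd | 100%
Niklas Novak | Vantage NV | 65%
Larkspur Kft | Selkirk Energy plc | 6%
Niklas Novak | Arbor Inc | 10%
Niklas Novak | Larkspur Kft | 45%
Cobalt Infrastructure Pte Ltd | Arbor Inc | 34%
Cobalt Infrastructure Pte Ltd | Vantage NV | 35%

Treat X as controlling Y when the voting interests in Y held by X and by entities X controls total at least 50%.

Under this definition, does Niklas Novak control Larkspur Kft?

Niklas holds 100% of Cobalt, so Niklas controls Cobalt.
Niklas and Cobalt together hold 45% + 35% = 80% of Larkspur, so Niklas controls Larkspur.

Yes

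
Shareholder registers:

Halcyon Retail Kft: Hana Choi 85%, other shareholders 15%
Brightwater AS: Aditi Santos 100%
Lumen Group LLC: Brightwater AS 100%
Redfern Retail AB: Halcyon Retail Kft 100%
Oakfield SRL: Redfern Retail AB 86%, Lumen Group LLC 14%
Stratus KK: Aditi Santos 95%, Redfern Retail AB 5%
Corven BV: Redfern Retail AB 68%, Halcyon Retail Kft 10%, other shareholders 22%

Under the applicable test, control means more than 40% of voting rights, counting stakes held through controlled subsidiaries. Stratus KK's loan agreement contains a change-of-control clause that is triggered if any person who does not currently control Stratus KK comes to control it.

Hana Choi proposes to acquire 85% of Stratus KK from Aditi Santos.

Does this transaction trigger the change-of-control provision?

Yes

The purchase adds only to Hana's holdings (Aditi's stake shrinks), so Hana is the only person who could newly come to control Stratus.
Hana holds 85% of Halcyon, so Hana controls Halcyon.
Halcyon holds 100% of Redfern, so Hana controls Redfern.
Redfern holds 86% of Oakfield, so Hana controls Oakfield.
Redfern and Halcyon together hold 68% + 10% = 78% of Corven, so Hana controls Corven.
In Stratus, Hana's side holds only 5%, not > 40%.
So before the transaction, Hana does not control Stratus.
After the purchase, Hana holds 85% of Stratus directly, and Aditi's stake falls to 10%.
Redfern and Hana together hold 5% + 85% = 90% of Stratus, so Hana controls Stratus.
Hana did not control Stratus before and does after, so the clause is triggered.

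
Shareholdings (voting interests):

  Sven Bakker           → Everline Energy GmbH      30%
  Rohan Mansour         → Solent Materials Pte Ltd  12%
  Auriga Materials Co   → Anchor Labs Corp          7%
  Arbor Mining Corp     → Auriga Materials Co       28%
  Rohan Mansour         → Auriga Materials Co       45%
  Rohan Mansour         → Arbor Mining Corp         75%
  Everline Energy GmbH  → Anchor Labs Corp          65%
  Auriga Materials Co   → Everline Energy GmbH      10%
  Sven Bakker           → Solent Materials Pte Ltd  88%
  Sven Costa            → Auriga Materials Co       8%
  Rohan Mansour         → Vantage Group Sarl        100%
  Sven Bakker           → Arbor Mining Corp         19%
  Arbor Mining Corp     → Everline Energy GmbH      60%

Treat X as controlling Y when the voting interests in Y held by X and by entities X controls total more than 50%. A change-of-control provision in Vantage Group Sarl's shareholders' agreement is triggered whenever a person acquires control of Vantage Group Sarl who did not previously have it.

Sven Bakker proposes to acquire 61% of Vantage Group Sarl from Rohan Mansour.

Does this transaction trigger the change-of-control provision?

Yes

The purchase adds only to Sven Bakker's holdings (Rohan's stake shrinks), so Sven Bakker is the only person who could newly come to control Vantage.
Sven Bakker holds 88% of Solent, so Sven Bakker controls Solent.
Neither Sven Bakker nor any entity Sven Bakker controls holds any voting interest in Vantage.
So before the transaction, Sven Bakker does not control Vantage.
After the purchase, Sven Bakker holds 61% of Vantage directly, and Rohan's stake falls to 39%.
Sven Bakker holds 61% of Vantage, so Sven Bakker controls Vantage.
Sven Bakker did not control Vantage before and does after, so the clause is triggered.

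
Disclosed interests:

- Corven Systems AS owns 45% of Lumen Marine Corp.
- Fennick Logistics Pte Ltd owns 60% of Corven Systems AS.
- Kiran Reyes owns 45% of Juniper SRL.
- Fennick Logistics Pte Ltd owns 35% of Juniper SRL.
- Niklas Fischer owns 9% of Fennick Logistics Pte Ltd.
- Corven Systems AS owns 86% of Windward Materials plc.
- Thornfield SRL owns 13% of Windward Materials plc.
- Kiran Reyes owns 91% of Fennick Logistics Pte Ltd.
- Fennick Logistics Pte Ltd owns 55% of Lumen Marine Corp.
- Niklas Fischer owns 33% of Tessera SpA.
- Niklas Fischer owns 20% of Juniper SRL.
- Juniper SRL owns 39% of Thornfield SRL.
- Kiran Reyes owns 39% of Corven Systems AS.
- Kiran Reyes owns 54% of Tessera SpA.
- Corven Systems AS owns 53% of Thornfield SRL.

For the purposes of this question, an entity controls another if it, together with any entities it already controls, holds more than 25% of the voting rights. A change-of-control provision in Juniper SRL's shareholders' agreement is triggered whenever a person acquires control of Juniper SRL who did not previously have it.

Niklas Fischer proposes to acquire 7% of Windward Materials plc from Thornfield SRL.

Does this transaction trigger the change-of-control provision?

No

The purchase adds only to Niklas's holdings (Thornfield's stake shrinks), so Niklas is the only person who could newly come to control Juniper.
Niklas holds 33% of Tessera, so Niklas controls Tessera.
In Juniper, Niklas's side holds only 20%, not > 25%.
So before the transaction, Niklas does not control Juniper.
After the purchase, Niklas holds 7% of Windward directly, and Thornfield's stake falls to 6%.
Niklas's side now holds 7% of Windward, not > 25%, so Niklas still does not control Windward.
After the transaction, Niklas's side holds 20% of Juniper, not > 25%, so Niklas still does not control Juniper.
No new person acquires control, so the clause is not triggered.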